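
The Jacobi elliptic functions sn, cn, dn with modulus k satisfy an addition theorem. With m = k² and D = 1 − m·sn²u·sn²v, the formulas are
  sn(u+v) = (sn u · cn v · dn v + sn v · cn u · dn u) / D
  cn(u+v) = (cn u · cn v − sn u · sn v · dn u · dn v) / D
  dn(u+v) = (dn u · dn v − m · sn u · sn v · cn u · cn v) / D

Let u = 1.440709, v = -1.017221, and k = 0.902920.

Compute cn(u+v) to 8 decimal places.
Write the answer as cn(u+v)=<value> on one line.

cn(u+v)=0.91568228

sn u = 0.92002386575143, cn u = 0.3918623309885689, dn u = 0.5567084548430164
sn v = -0.7848271987574028, cn v = 0.6197146666737912, dn v = 0.7055740729863712
m = k² = 0.8152645264
D = 1 − m·sn²u·sn²v = 0.5749452995601617
cn(u+v) = (cn u·cn v − sn u·sn v·dn u·dn v)/D = 0.5264672203964695/0.5749452995601617 = 0.9156822758603673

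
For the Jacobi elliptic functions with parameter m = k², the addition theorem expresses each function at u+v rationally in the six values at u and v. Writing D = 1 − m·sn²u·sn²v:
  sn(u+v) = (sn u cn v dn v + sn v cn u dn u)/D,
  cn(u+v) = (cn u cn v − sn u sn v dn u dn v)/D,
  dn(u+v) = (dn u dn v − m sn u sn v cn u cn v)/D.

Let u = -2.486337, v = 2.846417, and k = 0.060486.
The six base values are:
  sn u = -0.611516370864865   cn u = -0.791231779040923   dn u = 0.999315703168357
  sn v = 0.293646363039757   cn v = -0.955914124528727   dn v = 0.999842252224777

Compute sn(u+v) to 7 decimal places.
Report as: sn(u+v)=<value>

m = k² = 0.003658556196
D = 1 − m·sn²u·sn²v = 0.9998820290277195
sn(u+v) = (sn u·cn v·dn v + sn v·cn u·dn u)/D = 0.3522815805888627/0.9998820290277195 = 0.3523231444927755

sn(u+v)=0.3523231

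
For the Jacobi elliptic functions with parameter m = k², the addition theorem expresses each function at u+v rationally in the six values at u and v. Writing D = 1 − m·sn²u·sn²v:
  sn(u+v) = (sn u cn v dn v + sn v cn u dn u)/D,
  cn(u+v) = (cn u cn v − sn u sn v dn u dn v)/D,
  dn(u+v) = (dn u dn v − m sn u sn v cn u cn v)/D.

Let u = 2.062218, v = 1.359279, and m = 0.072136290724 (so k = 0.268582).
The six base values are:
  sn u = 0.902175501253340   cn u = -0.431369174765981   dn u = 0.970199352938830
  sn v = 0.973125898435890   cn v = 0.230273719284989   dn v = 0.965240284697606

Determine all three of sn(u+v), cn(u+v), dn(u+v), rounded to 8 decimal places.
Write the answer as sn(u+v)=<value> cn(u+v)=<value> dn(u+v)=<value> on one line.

m = k² = 0.072136290724
D = 1 − m·sn²u·sn²v = 0.9444001105769362
sn(u+v) = (sn u·cn v·dn v + sn v·cn u·dn u)/D = -0.2067408331249429/0.9444001105769362 = -0.218912334729233
cn(u+v) = (cn u·cn v − sn u·sn v·dn u·dn v)/D = -0.9214932429359066/0.9444001105769362 = -0.9757445309625856
dn(u+v) = (dn u·dn v − m·sn u·sn v·cn u·cn v)/D = 0.9427663209729234/0.9444001105769362 = 0.9982700239170719

sn(u+v)=-0.21891233 cn(u+v)=-0.97574453 dn(u+v)=0.99827002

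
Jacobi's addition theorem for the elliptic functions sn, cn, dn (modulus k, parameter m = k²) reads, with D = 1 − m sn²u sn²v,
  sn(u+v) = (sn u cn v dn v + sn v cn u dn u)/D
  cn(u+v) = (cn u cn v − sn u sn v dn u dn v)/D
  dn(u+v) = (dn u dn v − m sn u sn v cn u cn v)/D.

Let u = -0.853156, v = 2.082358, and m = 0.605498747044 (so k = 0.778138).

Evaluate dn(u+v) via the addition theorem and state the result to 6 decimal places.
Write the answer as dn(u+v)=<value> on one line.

dn(u+v)=0.723554

sn u = -0.7170420174000945, cn u = 0.6970299457575712, dn u = 0.8298694297750283
sn v = 0.9968197222654182, cn v = -0.07968965618381387, dn v = 0.6311469220458561
m = k² = 0.605498747044
D = 1 − m·sn²u·sn²v = 0.6906602690925251
dn(u+v) = (dn u·dn v − m·sn u·sn v·cn u·cn v)/D = 0.499729901499054/0.6906602690925251 = 0.7235538568848921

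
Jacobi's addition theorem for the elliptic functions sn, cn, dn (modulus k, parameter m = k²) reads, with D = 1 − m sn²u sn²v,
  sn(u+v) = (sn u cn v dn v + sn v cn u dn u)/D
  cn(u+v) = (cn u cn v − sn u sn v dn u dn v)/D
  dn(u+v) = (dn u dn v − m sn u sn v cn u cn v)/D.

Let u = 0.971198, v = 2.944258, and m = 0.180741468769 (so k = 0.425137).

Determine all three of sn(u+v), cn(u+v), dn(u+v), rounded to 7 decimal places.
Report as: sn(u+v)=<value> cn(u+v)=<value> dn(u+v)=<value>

sn u = 0.8124976469807403, cn u = 0.5829644703159536, dn u = 0.938447164655645
sn v = 0.3471255428839024, cn v = -0.937818669827785, dn v = 0.9890507318734943
m = k² = 0.180741468769
D = 1 − m·sn²u·sn²v = 0.9856227715047891
sn(u+v) = (sn u·cn v·dn v + sn v·cn u·dn u)/D = -0.5637264767844276/0.9856227715047891 = -0.5719495258046486
cn(u+v) = (cn u·cn v − sn u·sn v·dn u·dn v)/D = -0.8084953352252553/0.9856227715047891 = -0.8202888149498551
dn(u+v) = (dn u·dn v − m·sn u·sn v·cn u·cn v)/D = 0.9560412443295675/0.9856227715047891 = 0.9699869686147183

sn(u+v)=-0.5719495 cn(u+v)=-0.8202888 dn(u+v)=0.9699870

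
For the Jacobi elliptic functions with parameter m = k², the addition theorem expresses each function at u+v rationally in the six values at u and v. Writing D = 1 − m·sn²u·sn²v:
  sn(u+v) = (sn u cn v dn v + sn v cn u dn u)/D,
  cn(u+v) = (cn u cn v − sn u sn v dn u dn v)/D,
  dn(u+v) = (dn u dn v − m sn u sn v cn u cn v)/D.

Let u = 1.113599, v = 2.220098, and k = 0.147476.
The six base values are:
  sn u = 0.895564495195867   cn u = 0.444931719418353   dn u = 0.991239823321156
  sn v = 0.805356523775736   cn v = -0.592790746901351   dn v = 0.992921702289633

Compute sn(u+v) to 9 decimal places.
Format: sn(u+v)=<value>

sn(u+v)=-0.173902480

m = k² = 0.021749170576
D = 1 − m·sn²u·sn²v = 0.9886860879964416
sn(u+v) = (sn u·cn v·dn v + sn v·cn u·dn u)/D = -0.1719349622387787/0.9886860879964416 = -0.1739024795900613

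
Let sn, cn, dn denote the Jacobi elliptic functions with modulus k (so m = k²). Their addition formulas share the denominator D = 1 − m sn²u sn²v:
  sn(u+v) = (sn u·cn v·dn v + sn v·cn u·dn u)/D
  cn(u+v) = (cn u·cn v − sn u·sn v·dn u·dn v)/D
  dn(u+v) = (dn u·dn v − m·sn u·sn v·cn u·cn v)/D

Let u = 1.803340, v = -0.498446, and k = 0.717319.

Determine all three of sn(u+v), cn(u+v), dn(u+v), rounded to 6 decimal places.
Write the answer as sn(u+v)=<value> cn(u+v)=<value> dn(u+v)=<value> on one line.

sn(u+v)=0.920395 cn(u+v)=0.390991 dn(u+v)=0.751075

sn u = 0.9990281751690918, cn u = 0.04407612980190516, dn u = 0.6974618731532219
sn v = -0.4692071776949195, cn v = 0.8830881181397291, dn v = 0.9416580119734401
m = k² = 0.514546547761
D = 1 − m·sn²u·sn²v = 0.8869398815270754
sn(u+v) = (sn u·cn v·dn v + sn v·cn u·dn u)/D = 0.8163347693225904/0.8869398815270754 = 0.920394703547526
cn(u+v) = (cn u·cn v − sn u·sn v·dn u·dn v)/D = 0.3467850888349954/0.8869398815270754 = 0.3909905237747607
dn(u+v) = (dn u·dn v − m·sn u·sn v·cn u·cn v)/D = 0.6661585925980943/0.8869398815270754 = 0.7510752492617039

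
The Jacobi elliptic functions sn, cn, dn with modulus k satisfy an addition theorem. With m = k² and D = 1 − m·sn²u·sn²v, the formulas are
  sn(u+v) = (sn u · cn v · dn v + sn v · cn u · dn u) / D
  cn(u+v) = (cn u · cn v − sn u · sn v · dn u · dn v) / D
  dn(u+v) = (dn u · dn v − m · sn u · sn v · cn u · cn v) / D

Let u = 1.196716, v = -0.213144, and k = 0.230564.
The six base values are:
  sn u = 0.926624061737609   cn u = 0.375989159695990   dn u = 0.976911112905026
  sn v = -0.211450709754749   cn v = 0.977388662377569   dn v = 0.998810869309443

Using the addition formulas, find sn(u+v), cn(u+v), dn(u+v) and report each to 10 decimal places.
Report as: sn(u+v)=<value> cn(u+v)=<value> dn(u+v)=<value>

sn(u+v)=0.8286184308 cn(u+v)=0.5598138049 dn(u+v)=0.9815803880

m = k² = 0.053159758096
D = 1 − m·sn²u·sn²v = 0.9979591624459791
sn(u+v) = (sn u·cn v·dn v + sn v·cn u·dn u)/D = 0.8269273551795518/0.9979591624459791 = 0.828618430791064
cn(u+v) = (cn u·cn v − sn u·sn v·dn u·dn v)/D = 0.5586713158607945/0.9979591624459791 = 0.5598138048970878
dn(u+v) = (dn u·dn v − m·sn u·sn v·cn u·cn v)/D = 0.9795771418425463/0.9979591624459791 = 0.9815803879605867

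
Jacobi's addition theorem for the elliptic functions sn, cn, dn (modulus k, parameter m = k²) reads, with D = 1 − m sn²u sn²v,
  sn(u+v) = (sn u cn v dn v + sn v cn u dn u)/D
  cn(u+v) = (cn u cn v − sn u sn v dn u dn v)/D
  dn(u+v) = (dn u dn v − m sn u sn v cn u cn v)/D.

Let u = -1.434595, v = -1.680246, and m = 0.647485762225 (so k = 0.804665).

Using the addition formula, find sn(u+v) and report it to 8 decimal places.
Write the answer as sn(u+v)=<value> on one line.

sn(u+v)=-0.73732763

sn u = -0.9393548270981712, cn u = 0.3429468017161916, dn u = 0.6547264029251693
sn v = -0.9811102088163387, cn v = 0.1934496269222565, dn v = 0.6137955204010801
m = k² = 0.647485762225
D = 1 − m·sn²u·sn²v = 0.4500475319962493
sn(u+v) = (sn u·cn v·dn v + sn v·cn u·dn u)/D = -0.3318324782638099/0.4500475319962493 = -0.7373276257997019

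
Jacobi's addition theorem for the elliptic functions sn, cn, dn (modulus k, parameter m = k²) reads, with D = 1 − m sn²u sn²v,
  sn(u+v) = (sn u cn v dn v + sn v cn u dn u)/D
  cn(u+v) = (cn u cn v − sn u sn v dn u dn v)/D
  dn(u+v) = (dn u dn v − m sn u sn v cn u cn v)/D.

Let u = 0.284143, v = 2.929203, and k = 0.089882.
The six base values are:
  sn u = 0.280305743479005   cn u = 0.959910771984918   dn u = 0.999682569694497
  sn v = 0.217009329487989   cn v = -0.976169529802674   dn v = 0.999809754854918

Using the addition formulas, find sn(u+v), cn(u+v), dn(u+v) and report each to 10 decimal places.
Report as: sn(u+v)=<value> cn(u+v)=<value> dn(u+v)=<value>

sn(u+v)=-0.0653323536 cn(u+v)=-0.9978635596 dn(u+v)=0.9999827585

m = k² = 0.008078773924
D = 1 − m·sn²u·sn²v = 0.9999701072232736
sn(u+v) = (sn u·cn v·dn v + sn v·cn u·dn u)/D = -0.06533040058993399/0.9999701072232736 = -0.06533235355539183
cn(u+v) = (cn u·cn v − sn u·sn v·dn u·dn v)/D = -0.9978337306880761/0.9999701072232736 = -0.9978635596006667
dn(u+v) = (dn u·dn v − m·sn u·sn v·cn u·cn v)/D = 0.9999528662083346/0.9999701072232736 = 0.9999827584696638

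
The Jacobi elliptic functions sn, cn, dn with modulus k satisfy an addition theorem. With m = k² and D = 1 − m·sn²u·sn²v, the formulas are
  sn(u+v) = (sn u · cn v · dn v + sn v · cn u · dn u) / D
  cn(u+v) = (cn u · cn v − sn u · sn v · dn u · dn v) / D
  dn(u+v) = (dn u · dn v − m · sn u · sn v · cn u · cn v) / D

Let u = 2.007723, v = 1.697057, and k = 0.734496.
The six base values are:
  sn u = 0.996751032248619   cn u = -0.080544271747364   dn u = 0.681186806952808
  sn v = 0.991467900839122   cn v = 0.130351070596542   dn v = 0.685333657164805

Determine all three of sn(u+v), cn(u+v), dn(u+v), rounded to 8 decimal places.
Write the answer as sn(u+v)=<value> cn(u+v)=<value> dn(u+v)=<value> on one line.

sn(u+v)=0.07322871 cn(u+v)=-0.99731517 dn(u+v)=0.99855247

m = k² = 0.539484374016
D = 1 − m·sn²u·sn²v = 0.4731225944387491
sn(u+v) = (sn u·cn v·dn v + sn v·cn u·dn u)/D = 0.03464615698320401/0.4731225944387491 = 0.073228709409458
cn(u+v) = (cn u·cn v − sn u·sn v·dn u·dn v)/D = -0.4718523425551136/0.4731225944387491 = -0.9973151739135554
dn(u+v) = (dn u·dn v − m·sn u·sn v·cn u·cn v)/D = 0.4724377376530118/0.4731225944387491 = 0.9985524749953028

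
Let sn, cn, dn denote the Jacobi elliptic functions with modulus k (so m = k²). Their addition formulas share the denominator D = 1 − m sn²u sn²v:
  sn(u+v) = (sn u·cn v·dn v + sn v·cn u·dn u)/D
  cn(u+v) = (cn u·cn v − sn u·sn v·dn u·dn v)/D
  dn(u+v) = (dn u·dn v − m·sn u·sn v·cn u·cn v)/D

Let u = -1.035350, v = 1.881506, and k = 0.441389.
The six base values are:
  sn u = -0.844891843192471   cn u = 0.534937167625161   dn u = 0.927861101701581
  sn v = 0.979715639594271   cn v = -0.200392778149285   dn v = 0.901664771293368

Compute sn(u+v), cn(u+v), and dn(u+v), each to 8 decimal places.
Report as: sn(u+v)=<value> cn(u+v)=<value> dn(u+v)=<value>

m = k² = 0.194824249321
D = 1 − m·sn²u·sn²v = 0.8665110466005311
sn(u+v) = (sn u·cn v·dn v + sn v·cn u·dn u)/D = 0.6389403644785991/0.8665110466005311 = 0.7373712856694325
cn(u+v) = (cn u·cn v − sn u·sn v·dn u·dn v)/D = 0.585317524528954/0.8665110466005311 = 0.675487666112571
dn(u+v) = (dn u·dn v − m·sn u·sn v·cn u·cn v)/D = 0.8193322947708501/0.8665110466005311 = 0.9455532021031109

sn(u+v)=0.73737129 cn(u+v)=0.67548767 dn(u+v)=0.94555320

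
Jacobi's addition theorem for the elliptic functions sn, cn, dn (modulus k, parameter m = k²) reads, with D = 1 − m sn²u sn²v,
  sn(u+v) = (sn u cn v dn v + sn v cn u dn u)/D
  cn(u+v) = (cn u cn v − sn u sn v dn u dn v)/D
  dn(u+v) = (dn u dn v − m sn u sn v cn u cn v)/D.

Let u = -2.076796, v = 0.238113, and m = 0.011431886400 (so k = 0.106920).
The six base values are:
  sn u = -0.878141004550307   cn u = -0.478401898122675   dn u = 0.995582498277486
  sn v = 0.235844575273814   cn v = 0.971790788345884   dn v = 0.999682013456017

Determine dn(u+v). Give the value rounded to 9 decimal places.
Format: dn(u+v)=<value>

dn(u+v)=0.994652923

m = k² = 0.0114318864
D = 1 − m·sn²u·sn²v = 0.9995096590132519
dn(u+v) = (dn u·dn v − m·sn u·sn v·cn u·cn v)/D = 0.9941652043904844/0.9995096590132519 = 0.9946529234864587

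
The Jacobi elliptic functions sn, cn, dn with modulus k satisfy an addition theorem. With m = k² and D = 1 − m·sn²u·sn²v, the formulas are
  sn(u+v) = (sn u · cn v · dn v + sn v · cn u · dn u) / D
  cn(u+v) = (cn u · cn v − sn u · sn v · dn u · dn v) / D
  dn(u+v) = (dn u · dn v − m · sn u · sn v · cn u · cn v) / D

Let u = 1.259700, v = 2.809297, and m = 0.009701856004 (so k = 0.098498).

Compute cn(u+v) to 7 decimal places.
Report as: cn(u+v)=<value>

cn(u+v)=-0.6068688

sn u = 0.9512769812711581, cn u = 0.3083376475612938, dn u = 0.995600582496702
sn v = 0.3333883510485101, cn v = -0.9427895880763403, dn v = 0.99946068462991
m = k² = 0.009701856004
D = 1 − m·sn²u·sn²v = 0.999024180162997
cn(u+v) = (cn u·cn v − sn u·sn v·dn u·dn v)/D = -0.6062766476112819/0.999024180162997 = -0.6068688422660241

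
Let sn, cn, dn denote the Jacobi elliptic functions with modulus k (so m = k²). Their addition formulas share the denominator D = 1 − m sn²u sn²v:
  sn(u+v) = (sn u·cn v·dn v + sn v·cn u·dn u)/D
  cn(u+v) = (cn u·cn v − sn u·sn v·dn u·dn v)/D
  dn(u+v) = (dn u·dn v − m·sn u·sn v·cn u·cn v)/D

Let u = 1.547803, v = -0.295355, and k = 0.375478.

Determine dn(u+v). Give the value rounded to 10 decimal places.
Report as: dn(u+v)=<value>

dn(u+v)=0.9358304329

sn u = 0.9970251809591892, cn u = 0.07707651090504777, dn u = 0.9272830344795267
sn v = -0.290510594573998, cn v = 0.9568717753389229, dn v = 0.9940329371170456
m = k² = 0.140983728484
D = 1 − m·sn²u·sn²v = 0.9881721666642827
dn(u+v) = (dn u·dn v − m·sn u·sn v·cn u·cn v)/D = 0.9247615864604793/0.9881721666642827 = 0.9358304328507299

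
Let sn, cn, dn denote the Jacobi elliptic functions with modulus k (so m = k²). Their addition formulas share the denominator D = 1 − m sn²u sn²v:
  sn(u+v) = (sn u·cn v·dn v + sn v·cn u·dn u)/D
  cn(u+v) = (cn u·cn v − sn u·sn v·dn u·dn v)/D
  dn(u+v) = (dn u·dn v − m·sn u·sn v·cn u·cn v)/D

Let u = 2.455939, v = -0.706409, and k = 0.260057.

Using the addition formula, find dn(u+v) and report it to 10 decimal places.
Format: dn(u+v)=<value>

dn(u+v)=0.9663337032

sn u = 0.6719129254955809, cn u = -0.740630150987637, dn u = 0.9846153813755024
sn v = -0.6463701146221884, cn v = 0.7630240329919491, dn v = 0.9857711290373674
m = k² = 0.067629643249
D = 1 − m·sn²u·sn²v = 0.987243673562868
dn(u+v) = (dn u·dn v − m·sn u·sn v·cn u·cn v)/D = 0.9540068350267074/0.987243673562868 = 0.966333703191825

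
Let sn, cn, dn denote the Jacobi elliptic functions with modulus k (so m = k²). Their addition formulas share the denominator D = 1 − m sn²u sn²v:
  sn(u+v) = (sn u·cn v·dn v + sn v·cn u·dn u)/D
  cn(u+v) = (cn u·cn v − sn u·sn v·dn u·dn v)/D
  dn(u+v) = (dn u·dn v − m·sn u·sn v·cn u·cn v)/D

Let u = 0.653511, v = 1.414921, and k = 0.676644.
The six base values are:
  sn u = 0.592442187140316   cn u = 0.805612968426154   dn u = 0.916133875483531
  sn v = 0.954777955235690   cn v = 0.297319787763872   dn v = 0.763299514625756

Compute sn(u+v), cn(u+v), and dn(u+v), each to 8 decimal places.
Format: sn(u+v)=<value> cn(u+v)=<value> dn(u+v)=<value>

m = k² = 0.457847102736
D = 1 − m·sn²u·sn²v = 0.8535068931821013
sn(u+v) = (sn u·cn v·dn v + sn v·cn u·dn u)/D = 0.8391244601797438/0.8535068931821013 = 0.9831490136550204
cn(u+v) = (cn u·cn v − sn u·sn v·dn u·dn v)/D = -0.1560261421602692/0.8535068931821013 = -0.1828059543591525
dn(u+v) = (dn u·dn v − m·sn u·sn v·cn u·cn v)/D = 0.6372520698347366/0.8535068931821013 = 0.7466279123521673

sn(u+v)=0.98314901 cn(u+v)=-0.18280595 dn(u+v)=0.74662791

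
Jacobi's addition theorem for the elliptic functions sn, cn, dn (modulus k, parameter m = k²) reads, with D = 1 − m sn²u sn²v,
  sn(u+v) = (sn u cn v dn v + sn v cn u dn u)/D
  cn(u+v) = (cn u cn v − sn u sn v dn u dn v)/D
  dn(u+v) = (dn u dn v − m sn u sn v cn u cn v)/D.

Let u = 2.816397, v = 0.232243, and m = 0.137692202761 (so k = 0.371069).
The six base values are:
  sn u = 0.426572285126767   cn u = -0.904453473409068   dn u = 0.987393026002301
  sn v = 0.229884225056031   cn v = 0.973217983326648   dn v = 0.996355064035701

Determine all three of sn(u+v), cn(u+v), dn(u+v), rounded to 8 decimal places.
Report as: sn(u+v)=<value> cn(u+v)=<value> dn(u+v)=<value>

m = k² = 0.137692202761
D = 1 − m·sn²u·sn²v = 0.9986759238602914
sn(u+v) = (sn u·cn v·dn v + sn v·cn u·dn u)/D = 0.2083362828362102/0.9986759238602914 = 0.2086125016721192
cn(u+v) = (cn u·cn v − sn u·sn v·dn u·dn v)/D = -0.9767034320366634/0.9986759238602914 = -0.9779983763514641
dn(u+v) = (dn u·dn v − m·sn u·sn v·cn u·cn v)/D = 0.9956792694440792/0.9986759238602914 = 0.9969993725245434

sn(u+v)=0.20861250 cn(u+v)=-0.97799838 dn(u+v)=0.99699937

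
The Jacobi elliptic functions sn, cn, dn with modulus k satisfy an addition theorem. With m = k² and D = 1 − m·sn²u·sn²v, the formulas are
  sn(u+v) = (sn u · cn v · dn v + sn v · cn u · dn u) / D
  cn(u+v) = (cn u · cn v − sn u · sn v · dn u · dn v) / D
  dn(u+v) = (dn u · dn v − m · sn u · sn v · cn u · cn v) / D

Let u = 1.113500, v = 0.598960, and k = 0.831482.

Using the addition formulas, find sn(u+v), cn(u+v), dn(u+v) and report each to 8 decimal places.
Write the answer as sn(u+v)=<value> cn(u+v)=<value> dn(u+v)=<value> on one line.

sn(u+v)=0.98058189 cn(u+v)=0.19611007 dn(u+v)=0.57898782

sn u = 0.8362227275934155, cn u = 0.5483899614838225, dn u = 0.7187156214917751
sn v = 0.5447752976285969, cn v = 0.8385820622298533, dn v = 0.8915253251623513
m = k² = 0.691362316324
D = 1 − m·sn²u·sn²v = 0.8565222850816612
sn(u+v) = (sn u·cn v·dn v + sn v·cn u·dn u)/D = 0.8398902408192298/0.8565222850816612 = 0.98058188963426
cn(u+v) = (cn u·cn v − sn u·sn v·dn u·dn v)/D = 0.1679726412786523/0.8565222850816612 = 0.1961100653237968
dn(u+v) = (dn u·dn v − m·sn u·sn v·cn u·cn v)/D = 0.4959159708676917/0.8565222850816612 = 0.5789878202881911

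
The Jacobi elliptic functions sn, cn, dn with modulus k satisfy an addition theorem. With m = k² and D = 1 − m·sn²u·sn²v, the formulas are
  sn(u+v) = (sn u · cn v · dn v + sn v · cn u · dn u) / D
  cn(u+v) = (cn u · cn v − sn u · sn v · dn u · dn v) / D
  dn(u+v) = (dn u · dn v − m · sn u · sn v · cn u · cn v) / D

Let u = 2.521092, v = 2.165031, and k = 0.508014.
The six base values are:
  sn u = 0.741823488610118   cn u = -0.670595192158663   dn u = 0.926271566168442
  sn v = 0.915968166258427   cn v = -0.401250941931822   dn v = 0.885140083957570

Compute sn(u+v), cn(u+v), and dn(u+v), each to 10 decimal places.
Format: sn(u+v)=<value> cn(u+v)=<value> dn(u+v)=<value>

m = k² = 0.258078224196
D = 1 − m·sn²u·sn²v = 0.880844722252724
sn(u+v) = (sn u·cn v·dn v + sn v·cn u·dn u)/D = -0.8324250841417926/0.880844722252724 = -0.9450304498764547
cn(u+v) = (cn u·cn v − sn u·sn v·dn u·dn v)/D = -0.2880206659460535/0.880844722252724 = -0.3269823371472925
dn(u+v) = (dn u·dn v − m·sn u·sn v·cn u·cn v)/D = 0.7726945634379749/0.880844722252724 = 0.8772199502562046

sn(u+v)=-0.9450304499 cn(u+v)=-0.3269823371 dn(u+v)=0.8772199503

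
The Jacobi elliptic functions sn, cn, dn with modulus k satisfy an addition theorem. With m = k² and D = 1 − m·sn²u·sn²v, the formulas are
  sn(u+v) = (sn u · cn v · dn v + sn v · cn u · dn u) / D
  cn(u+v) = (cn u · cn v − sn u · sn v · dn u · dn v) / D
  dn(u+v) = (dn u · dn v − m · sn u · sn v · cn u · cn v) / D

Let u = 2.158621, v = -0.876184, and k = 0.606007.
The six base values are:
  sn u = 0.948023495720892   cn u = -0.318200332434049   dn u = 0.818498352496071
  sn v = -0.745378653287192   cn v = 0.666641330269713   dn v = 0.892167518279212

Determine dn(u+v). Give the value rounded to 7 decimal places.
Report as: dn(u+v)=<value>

dn(u+v)=0.8268077

m = k² = 0.367244484049
D = 1 − m·sn²u·sn²v = 0.8166219351767522
dn(u+v) = (dn u·dn v − m·sn u·sn v·cn u·cn v)/D = 0.6751893075801579/0.8166219351767522 = 0.8268077043926304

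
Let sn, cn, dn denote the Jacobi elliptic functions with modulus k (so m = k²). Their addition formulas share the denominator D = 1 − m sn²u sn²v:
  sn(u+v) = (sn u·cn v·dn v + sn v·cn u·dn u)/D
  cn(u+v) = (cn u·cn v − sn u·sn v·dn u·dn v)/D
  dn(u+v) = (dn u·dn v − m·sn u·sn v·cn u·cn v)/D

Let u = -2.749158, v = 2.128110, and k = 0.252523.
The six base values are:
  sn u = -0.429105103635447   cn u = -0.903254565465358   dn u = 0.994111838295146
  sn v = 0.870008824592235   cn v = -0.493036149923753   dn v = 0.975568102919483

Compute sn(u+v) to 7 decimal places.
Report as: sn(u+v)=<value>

sn(u+v)=-0.5799713

m = k² = 0.063767865529
D = 1 − m·sn²u·sn²v = 0.991112562581946
sn(u+v) = (sn u·cn v·dn v + sn v·cn u·dn u)/D = -0.5748168827784381/0.991112562581946 = -0.5799713417827975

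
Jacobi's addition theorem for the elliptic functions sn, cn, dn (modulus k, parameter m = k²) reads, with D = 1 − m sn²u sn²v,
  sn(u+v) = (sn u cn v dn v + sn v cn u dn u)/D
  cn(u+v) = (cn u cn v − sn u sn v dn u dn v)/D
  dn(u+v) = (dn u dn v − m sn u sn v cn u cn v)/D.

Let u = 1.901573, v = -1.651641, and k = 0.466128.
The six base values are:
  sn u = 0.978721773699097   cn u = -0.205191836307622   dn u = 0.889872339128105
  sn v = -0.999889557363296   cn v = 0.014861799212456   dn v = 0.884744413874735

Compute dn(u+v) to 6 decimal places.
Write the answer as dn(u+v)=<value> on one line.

dn(u+v)=0.993361

m = k² = 0.217275312384
D = 1 − m·sn²u·sn²v = 0.7919187496445835
dn(u+v) = (dn u·dn v − m·sn u·sn v·cn u·cn v)/D = 0.7866611659848915/0.7919187496445835 = 0.993360955701514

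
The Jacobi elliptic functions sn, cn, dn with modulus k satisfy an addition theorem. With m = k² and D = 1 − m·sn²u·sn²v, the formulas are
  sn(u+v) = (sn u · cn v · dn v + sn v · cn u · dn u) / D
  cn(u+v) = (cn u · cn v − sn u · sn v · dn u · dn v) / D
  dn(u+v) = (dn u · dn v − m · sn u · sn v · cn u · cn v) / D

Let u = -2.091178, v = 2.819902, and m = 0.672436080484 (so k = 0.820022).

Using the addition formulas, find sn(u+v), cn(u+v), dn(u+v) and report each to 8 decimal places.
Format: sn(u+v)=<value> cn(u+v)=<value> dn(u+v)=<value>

sn u = -0.9995122595131254, cn u = -0.03122888219207625, dn u = 0.5729046239578008
sn v = 0.887726154359793, cn v = -0.4603718875708779, dn v = 0.6856249354533924
m = k² = 0.672436080484
D = 1 − m·sn²u·sn²v = 0.4705983514163043
sn(u+v) = (sn u·cn v·dn v + sn v·cn u·dn u)/D = 0.2996060336634944/0.4705983514163043 = 0.6366491356414774
cn(u+v) = (cn u·cn v − sn u·sn v·dn u·dn v)/D = 0.3629036138538338/0.4705983514163043 = 0.7711536021357611
dn(u+v) = (dn u·dn v − m·sn u·sn v·cn u·cn v)/D = 0.4013756433208552/0.4705983514163043 = 0.8529049073650222

sn(u+v)=0.63664914 cn(u+v)=0.77115360 dn(u+v)=0.85290491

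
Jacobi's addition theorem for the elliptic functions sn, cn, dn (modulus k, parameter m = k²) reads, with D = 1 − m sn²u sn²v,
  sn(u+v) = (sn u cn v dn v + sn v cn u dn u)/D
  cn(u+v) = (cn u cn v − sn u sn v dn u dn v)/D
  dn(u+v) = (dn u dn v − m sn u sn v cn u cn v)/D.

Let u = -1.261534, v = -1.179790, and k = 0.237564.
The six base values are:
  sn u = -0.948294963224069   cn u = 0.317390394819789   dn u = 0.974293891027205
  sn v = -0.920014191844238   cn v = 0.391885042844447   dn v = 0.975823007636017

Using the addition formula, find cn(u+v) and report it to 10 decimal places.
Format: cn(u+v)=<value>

cn(u+v)=-0.7367343795

m = k² = 0.056436654096
D = 1 − m·sn²u·sn²v = 0.9570426779874996
cn(u+v) = (cn u·cn v − sn u·sn v·dn u·dn v)/D = -0.7050862434885944/0.9570426779874996 = -0.7367343794649499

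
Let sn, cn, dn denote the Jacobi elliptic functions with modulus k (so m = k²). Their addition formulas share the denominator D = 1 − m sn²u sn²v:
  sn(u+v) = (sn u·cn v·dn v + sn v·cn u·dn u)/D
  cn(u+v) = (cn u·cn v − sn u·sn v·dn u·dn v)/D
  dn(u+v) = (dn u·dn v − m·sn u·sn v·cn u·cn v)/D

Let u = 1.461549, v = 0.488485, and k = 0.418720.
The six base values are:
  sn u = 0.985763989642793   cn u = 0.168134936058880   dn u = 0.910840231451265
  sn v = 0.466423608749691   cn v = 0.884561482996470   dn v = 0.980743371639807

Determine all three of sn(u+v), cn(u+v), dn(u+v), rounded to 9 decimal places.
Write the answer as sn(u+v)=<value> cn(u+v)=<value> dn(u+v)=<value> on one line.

sn(u+v)=0.962273561 cn(u+v)=-0.272083800 dn(u+v)=0.915233799

m = k² = 0.1753264384
D = 1 − m·sn²u·sn²v = 0.9629358232293772
sn(u+v) = (sn u·cn v·dn v + sn v·cn u·dn u)/D = 0.9266076833748664/0.9629358232293772 = 0.962273560731516
cn(u+v) = (cn u·cn v − sn u·sn v·dn u·dn v)/D = -0.2619992381078648/0.9629358232293772 = -0.2720838001739343
dn(u+v) = (dn u·dn v − m·sn u·sn v·cn u·cn v)/D = 0.8813114116220996/0.9629358232293772 = 0.9152337989321702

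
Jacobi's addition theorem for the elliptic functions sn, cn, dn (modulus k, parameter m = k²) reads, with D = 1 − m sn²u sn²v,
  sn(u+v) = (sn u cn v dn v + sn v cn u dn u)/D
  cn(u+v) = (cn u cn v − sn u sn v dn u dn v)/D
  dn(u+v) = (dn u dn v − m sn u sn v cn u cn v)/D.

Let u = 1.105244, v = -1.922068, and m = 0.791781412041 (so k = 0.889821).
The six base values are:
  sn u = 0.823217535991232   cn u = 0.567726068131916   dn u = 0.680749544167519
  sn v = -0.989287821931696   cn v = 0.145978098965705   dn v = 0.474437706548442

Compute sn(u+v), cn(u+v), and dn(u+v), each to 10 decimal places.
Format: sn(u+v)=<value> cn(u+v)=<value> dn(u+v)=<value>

sn(u+v)=-0.6851054322 cn(u+v)=0.7284439215 dn(u+v)=0.7926928734

m = k² = 0.791781412041
D = 1 − m·sn²u·sn²v = 0.4748542511762421
sn(u+v) = (sn u·cn v·dn v + sn v·cn u·dn u)/D = -0.3253252269988087/0.4748542511762421 = -0.685105432230961
cn(u+v) = (cn u·cn v − sn u·sn v·dn u·dn v)/D = 0.34590469285386/0.4748542511762421 = 0.7284439214707115
dn(u+v) = (dn u·dn v − m·sn u·sn v·cn u·cn v)/D = 0.3764135808050926/0.4748542511762421 = 0.7926928733873474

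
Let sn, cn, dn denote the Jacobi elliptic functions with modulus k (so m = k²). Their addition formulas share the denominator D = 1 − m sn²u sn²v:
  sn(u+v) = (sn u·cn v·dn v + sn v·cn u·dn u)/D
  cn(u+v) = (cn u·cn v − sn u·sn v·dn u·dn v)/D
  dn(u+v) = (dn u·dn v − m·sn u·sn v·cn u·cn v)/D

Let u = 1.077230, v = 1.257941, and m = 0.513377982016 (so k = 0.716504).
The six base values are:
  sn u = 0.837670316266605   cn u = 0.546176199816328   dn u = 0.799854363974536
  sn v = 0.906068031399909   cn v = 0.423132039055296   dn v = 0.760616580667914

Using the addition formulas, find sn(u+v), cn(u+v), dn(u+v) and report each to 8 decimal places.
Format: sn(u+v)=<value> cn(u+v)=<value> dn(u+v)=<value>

sn(u+v)=0.94484967 cn(u+v)=-0.32750435 dn(u+v)=0.73599353

m = k² = 0.513377982016
D = 1 − m·sn²u·sn²v = 0.7042633795094642
sn(u+v) = (sn u·cn v·dn v + sn v·cn u·dn u)/D = 0.6654230212751622/0.7042633795094642 = 0.9448496693646698
cn(u+v) = (cn u·cn v − sn u·sn v·dn u·dn v)/D = -0.2306493235956407/0.7042633795094642 = -0.3275043546297882
dn(u+v) = (dn u·dn v − m·sn u·sn v·cn u·cn v)/D = 0.5183332923015735/0.7042633795094642 = 0.7359935322245559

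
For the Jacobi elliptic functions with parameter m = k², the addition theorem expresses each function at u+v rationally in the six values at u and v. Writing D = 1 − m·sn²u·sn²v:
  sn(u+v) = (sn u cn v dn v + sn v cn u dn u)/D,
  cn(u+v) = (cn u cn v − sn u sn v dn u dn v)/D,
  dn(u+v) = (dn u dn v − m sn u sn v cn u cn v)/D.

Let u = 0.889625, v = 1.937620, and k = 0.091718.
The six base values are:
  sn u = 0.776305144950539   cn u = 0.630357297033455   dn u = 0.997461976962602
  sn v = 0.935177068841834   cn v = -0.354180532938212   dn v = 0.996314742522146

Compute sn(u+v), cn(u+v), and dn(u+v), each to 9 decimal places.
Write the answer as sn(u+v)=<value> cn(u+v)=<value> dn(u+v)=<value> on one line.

sn(u+v)=0.315459273 cn(u+v)=-0.948939117 dn(u+v)=0.999581345

m = k² = 0.008412191524
D = 1 − m·sn²u·sn²v = 0.9955663461938937
sn(u+v) = (sn u·cn v·dn v + sn v·cn u·dn u)/D = 0.3140606353019015/0.9955663461938937 = 0.3154592725061198
cn(u+v) = (cn u·cn v − sn u·sn v·dn u·dn v)/D = -0.9447318492713293/0.9955663461938937 = -0.9489391167982852
dn(u+v) = (dn u·dn v − m·sn u·sn v·cn u·cn v)/D = 0.9951495469927349/0.9955663461938937 = 0.9995813446258482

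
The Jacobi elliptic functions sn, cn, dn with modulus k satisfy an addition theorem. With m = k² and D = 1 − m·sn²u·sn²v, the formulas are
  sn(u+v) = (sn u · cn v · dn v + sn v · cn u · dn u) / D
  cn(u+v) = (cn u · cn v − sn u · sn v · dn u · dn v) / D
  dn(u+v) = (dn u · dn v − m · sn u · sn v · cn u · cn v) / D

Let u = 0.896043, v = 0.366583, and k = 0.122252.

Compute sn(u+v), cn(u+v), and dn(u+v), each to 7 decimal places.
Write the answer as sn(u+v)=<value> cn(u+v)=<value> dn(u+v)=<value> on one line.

sn u = 0.7799075093757025, cn u = 0.6258947809491532, dn u = 0.995444264015621
sn v = 0.3583160554575132, cn v = 0.9336003451163503, dn v = 0.9990401066673758
m = k² = 0.014945551504
D = 1 − m·sn²u·sn²v = 0.9988328392174867
sn(u+v) = (sn u·cn v·dn v + sn v·cn u·dn u)/D = 0.9506694431001361/0.9988328392174867 = 0.9517803237676054
cn(u+v) = (cn u·cn v − sn u·sn v·dn u·dn v)/D = 0.3064223403326572/0.9988328392174867 = 0.3067804023871671
dn(u+v) = (dn u·dn v − m·sn u·sn v·cn u·cn v)/D = 0.9920482165177079/0.9988328392174867 = 0.9932074493014326

sn(u+v)=0.9517803 cn(u+v)=0.3067804 dn(u+v)=0.9932074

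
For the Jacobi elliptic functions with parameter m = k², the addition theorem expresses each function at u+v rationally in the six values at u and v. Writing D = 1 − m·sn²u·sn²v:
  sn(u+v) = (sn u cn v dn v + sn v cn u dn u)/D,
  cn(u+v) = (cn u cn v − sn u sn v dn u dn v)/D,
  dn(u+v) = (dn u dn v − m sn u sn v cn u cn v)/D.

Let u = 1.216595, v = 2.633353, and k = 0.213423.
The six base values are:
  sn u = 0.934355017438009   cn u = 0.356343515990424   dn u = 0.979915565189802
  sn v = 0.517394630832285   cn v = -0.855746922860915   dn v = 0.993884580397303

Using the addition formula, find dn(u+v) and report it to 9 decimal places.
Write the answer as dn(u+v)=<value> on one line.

dn(u+v)=0.991189046

m = k² = 0.045549376929
D = 1 − m·sn²u·sn²v = 0.9893548908228012
dn(u+v) = (dn u·dn v − m·sn u·sn v·cn u·cn v)/D = 0.9806377302188734/0.9893548908228012 = 0.9911890458269447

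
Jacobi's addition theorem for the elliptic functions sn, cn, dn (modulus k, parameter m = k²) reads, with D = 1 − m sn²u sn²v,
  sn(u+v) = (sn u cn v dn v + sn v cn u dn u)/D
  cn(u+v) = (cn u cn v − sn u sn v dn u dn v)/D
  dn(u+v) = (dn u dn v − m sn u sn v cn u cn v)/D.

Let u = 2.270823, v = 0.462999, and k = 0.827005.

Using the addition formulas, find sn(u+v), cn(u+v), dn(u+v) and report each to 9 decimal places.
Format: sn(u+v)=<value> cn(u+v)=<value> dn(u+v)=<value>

sn(u+v)=0.919852197 cn(u+v)=-0.392265135 dn(u+v)=0.649077408

sn u = 0.9923842011658319, cn u = -0.1231811563367287, dn u = 0.5713497341145058
sn v = 0.436968845592946, cn v = 0.8994766411537145, dn v = 0.9324204018100978
m = k² = 0.683937270025
D = 1 − m·sn²u·sn²v = 0.8713893590752831
sn(u+v) = (sn u·cn v·dn v + sn v·cn u·dn u)/D = 0.8015494160022164/0.8713893590752831 = 0.9198521965574829
cn(u+v) = (cn u·cn v − sn u·sn v·dn u·dn v)/D = -0.3418156649659852/0.8713893590752831 = -0.3922651354484285
dn(u+v) = (dn u·dn v − m·sn u·sn v·cn u·cn v)/D = 0.5655991469328798/0.8713893590752831 = 0.6490774084424127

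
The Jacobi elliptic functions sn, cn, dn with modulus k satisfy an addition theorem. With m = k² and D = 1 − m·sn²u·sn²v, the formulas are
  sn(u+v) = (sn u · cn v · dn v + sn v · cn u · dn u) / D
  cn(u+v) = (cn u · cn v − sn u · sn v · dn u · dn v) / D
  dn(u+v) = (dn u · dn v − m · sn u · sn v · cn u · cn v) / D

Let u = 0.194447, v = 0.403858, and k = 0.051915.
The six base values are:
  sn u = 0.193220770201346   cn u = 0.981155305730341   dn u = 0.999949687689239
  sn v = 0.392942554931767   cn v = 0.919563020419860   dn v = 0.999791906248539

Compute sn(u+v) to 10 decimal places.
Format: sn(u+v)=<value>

sn(u+v)=0.5631687262

m = k² = 0.002695167225
D = 1 − m·sn²u·sn²v = 0.9999844635617306
sn(u+v) = (sn u·cn v·dn v + sn v·cn u·dn u)/D = 0.5631599765594983/0.9999844635617306 = 0.5631687261956481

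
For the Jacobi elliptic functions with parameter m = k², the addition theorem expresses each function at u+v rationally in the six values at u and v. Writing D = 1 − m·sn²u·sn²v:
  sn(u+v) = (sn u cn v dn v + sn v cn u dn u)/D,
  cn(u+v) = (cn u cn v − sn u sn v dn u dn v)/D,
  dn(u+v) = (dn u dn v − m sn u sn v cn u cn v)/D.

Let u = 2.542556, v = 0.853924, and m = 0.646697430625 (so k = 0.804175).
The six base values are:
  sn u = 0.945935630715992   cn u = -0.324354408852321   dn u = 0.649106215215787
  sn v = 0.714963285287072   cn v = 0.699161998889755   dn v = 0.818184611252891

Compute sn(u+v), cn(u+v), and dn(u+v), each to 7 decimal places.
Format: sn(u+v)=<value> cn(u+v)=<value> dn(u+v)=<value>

m = k² = 0.646697430625
D = 1 − m·sn²u·sn²v = 0.7042043483375497
sn(u+v) = (sn u·cn v·dn v + sn v·cn u·dn u)/D = 0.3905877115507217/0.7042043483375497 = 0.554651093070927
cn(u+v) = (cn u·cn v − sn u·sn v·dn u·dn v)/D = -0.5859564862710227/0.7042043483375497 = -0.8320830276812681
dn(u+v) = (dn u·dn v − m·sn u·sn v·cn u·cn v)/D = 0.6302732786959687/0.7042043483375497 = 0.8950147498860044

sn(u+v)=0.5546511 cn(u+v)=-0.8320830 dn(u+v)=0.8950147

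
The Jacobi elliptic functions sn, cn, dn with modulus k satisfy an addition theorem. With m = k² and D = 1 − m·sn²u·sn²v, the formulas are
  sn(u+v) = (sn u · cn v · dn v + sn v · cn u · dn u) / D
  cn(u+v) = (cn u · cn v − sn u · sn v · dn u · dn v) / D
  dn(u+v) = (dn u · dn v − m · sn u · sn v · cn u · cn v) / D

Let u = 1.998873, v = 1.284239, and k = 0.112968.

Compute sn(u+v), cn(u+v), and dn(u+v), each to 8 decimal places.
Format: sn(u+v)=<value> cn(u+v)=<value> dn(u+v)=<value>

sn u = 0.9128950215988939, cn u = -0.4081944139009683, dn u = 0.9946681009896964
sn v = 0.9583038991142656, cn v = 0.2857510051467806, dn v = 0.9941228675725292
m = k² = 0.012761769024
D = 1 − m·sn²u·sn²v = 0.9902330476751983
sn(u+v) = (sn u·cn v·dn v + sn v·cn u·dn u)/D = -0.1297610392706859/0.9902330476751983 = -0.131040909587223
cn(u+v) = (cn u·cn v − sn u·sn v·dn u·dn v)/D = -0.9816942300917852/0.9902330476751983 = -0.991376961611754
dn(u+v) = (dn u·dn v − m·sn u·sn v·cn u·cn v)/D = 0.9901245411406108/0.9902330476751983 = 0.9998904232343667

sn(u+v)=-0.13104091 cn(u+v)=-0.99137696 dn(u+v)=0.99989042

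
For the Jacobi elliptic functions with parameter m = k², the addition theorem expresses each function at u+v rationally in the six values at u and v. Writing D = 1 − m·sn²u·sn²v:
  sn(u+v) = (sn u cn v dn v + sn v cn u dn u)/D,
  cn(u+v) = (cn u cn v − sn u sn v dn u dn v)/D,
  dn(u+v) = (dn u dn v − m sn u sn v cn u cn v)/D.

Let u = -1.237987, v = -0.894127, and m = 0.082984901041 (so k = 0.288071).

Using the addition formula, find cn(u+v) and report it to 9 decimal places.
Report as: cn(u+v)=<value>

sn u = -0.9386528576615027, cn u = 0.3448634698020287, dn u = 0.9627484410219821
sn v = -0.7743688915423399, cn v = 0.6327343991055708, dn v = 0.9748016916750512
m = k² = 0.082984901041
D = 1 − m·sn²u·sn²v = 0.9561565329896683
cn(u+v) = (cn u·cn v − sn u·sn v·dn u·dn v)/D = -0.4639463485013776/0.9561565329896683 = -0.4852200790290378

cn(u+v)=-0.485220079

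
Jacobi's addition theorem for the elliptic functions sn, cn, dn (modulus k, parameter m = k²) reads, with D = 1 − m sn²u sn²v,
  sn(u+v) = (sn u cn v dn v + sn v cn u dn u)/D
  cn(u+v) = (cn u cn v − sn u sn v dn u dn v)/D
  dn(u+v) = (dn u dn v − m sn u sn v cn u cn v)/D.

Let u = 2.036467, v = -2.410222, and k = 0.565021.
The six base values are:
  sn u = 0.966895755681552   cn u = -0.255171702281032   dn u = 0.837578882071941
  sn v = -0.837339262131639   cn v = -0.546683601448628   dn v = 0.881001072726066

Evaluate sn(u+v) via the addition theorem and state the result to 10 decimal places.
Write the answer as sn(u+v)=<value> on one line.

sn(u+v)=-0.3626024414

m = k² = 0.319248730441
D = 1 − m·sn²u·sn²v = 0.7907375058165214
sn(u+v) = (sn u·cn v·dn v + sn v·cn u·dn u)/D = -0.2867233500821909/0.7907375058165214 = -0.3626024413577274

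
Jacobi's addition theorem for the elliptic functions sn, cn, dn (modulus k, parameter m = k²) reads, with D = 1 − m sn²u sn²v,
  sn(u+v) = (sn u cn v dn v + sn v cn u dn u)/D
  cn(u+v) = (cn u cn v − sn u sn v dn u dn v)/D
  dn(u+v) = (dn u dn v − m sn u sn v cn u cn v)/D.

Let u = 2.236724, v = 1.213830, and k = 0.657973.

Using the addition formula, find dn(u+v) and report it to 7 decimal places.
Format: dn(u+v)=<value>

sn u = 0.9452369024224742, cn u = -0.3263850460709958, dn u = 0.7830646129844429
sn v = 0.8991968702538633, cn v = 0.4375442703609051, dn v = 0.8061969467811532
m = k² = 0.432928468729
D = 1 − m·sn²u·sn²v = 0.6872429881076597
dn(u+v) = (dn u·dn v − m·sn u·sn v·cn u·cn v)/D = 0.6838532272842214/0.6872429881076597 = 0.9950675948942424

dn(u+v)=0.9950676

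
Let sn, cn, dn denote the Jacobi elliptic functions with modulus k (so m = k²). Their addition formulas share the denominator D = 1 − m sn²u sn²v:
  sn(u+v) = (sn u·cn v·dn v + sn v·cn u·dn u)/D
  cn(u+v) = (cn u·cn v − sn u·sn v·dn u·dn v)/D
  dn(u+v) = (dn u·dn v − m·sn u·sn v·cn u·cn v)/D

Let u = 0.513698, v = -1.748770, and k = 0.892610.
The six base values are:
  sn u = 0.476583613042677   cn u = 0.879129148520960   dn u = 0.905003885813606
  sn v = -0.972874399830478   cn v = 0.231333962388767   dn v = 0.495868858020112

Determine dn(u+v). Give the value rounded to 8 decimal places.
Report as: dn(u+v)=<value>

dn(u+v)=0.63217378

m = k² = 0.7967526121
D = 1 − m·sn²u·sn²v = 0.828716606850738
dn(u+v) = (dn u·dn v − m·sn u·sn v·cn u·cn v)/D = 0.5238929085436055/0.828716606850738 = 0.6321737783613223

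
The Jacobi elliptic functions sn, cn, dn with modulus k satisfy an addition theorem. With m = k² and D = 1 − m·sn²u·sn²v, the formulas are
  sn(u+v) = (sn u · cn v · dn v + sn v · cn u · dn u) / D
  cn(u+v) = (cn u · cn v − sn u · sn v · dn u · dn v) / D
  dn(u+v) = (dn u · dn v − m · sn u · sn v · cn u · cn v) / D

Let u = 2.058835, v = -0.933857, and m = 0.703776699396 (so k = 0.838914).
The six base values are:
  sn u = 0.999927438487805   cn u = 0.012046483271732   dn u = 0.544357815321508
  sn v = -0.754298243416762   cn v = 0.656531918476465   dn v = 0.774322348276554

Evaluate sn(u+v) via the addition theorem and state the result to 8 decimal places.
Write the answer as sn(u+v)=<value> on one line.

m = k² = 0.703776699396
D = 1 − m·sn²u·sn²v = 0.5996332078048782
sn(u+v) = (sn u·cn v·dn v + sn v·cn u·dn u)/D = 0.5033840647939219/0.5996332078048782 = 0.8394866365668727

sn(u+v)=0.83948664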